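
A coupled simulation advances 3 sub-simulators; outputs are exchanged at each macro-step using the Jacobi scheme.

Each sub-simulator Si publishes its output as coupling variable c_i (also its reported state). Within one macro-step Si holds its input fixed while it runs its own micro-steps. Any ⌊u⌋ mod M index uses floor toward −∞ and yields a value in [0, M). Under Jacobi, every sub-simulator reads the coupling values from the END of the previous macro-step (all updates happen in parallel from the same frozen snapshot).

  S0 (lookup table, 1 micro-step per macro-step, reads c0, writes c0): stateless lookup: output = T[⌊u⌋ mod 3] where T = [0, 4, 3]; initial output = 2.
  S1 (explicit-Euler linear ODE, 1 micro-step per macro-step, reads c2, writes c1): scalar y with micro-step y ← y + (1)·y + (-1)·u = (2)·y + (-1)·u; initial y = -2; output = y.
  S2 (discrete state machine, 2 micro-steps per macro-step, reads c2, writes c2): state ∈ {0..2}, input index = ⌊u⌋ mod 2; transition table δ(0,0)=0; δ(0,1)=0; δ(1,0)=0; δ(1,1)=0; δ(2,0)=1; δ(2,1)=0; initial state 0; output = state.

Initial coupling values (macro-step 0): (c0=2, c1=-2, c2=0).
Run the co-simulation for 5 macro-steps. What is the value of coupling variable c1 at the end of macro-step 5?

c1 at macro-step 5 = -64

macro 1: S0 reads c0=2 → after 1×micro: 3; S1 reads c2=0 → after 1×micro: -4; S2 reads c2=0 → after 2×micro: 0 ⇒ (c0=3, c1=-4, c2=0)
macro 2: S0 reads c0=3 → after 1×micro: 0; S1 reads c2=0 → after 1×micro: -8; S2 reads c2=0 → after 2×micro: 0 ⇒ (c0=0, c1=-8, c2=0)
macro 3: S0 reads c0=0 → after 1×micro: 0; S1 reads c2=0 → after 1×micro: -16; S2 reads c2=0 → after 2×micro: 0 ⇒ (c0=0, c1=-16, c2=0)
macro 4: S0 reads c0=0 → after 1×micro: 0; S1 reads c2=0 → after 1×micro: -32; S2 reads c2=0 → after 2×micro: 0 ⇒ (c0=0, c1=-32, c2=0)
macro 5: S0 reads c0=0 → after 1×micro: 0; S1 reads c2=0 → after 1×micro: -64; S2 reads c2=0 → after 2×micro: 0 ⇒ (c0=0, c1=-64, c2=0)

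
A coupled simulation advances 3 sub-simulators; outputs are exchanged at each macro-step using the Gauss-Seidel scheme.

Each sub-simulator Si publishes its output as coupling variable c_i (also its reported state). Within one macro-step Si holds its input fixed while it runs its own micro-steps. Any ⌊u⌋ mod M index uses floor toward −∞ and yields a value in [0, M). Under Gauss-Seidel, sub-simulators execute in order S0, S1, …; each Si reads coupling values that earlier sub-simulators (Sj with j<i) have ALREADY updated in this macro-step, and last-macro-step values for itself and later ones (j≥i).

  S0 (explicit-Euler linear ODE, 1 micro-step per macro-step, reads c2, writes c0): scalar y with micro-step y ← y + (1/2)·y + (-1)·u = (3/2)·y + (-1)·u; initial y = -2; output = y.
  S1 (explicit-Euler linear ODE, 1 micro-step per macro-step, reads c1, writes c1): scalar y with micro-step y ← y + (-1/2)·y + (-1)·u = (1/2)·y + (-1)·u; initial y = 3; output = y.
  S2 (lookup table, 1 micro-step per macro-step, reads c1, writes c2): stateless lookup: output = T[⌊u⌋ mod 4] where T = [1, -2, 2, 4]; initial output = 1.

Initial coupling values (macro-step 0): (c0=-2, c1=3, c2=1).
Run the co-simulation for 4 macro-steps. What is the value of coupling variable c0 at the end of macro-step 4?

macro 1: S0 reads c2=1 → after 1×micro: -4; S1 reads c1=3 → after 1×micro: -3/2; S2 reads c1=-3/2 → after 1×micro: 2 ⇒ (c0=-4, c1=-3/2, c2=2)
macro 2: S0 reads c2=2 → after 1×micro: -8; S1 reads c1=-3/2 → after 1×micro: 3/4; S2 reads c1=3/4 → after 1×micro: 1 ⇒ (c0=-8, c1=3/4, c2=1)
macro 3: S0 reads c2=1 → after 1×micro: -13; S1 reads c1=3/4 → after 1×micro: -3/8; S2 reads c1=-3/8 → after 1×micro: 4 ⇒ (c0=-13, c1=-3/8, c2=4)
macro 4: S0 reads c2=4 → after 1×micro: -47/2; S1 reads c1=-3/8 → after 1×micro: 3/16; S2 reads c1=3/16 → after 1×micro: 1 ⇒ (c0=-47/2, c1=3/16, c2=1)

c0 at macro-step 4 = -47/2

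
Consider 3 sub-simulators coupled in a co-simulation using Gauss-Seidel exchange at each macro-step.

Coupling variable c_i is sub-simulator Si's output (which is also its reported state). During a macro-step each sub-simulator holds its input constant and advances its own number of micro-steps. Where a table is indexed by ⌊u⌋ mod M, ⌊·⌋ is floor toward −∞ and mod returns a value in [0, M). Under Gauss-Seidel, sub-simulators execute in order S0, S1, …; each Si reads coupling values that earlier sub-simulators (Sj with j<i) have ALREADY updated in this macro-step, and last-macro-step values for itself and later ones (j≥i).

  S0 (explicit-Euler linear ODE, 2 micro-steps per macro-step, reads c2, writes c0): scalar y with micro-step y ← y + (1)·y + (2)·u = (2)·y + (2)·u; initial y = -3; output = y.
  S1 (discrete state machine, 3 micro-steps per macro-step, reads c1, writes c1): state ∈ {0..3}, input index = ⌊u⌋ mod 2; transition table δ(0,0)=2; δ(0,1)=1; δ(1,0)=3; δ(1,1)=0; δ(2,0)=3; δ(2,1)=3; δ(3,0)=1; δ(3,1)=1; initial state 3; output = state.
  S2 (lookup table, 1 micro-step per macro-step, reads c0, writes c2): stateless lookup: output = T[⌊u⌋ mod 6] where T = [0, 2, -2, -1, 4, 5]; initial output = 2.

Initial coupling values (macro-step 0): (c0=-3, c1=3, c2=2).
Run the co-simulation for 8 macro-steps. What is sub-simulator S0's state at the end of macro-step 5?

macro 1: S0 reads c2=2 → after 2×micro: 0; S1 reads c1=3 → after 3×micro: 1; S2 reads c0=0 → after 1×micro: 0 ⇒ (c0=0, c1=1, c2=0)
macro 2: S0 reads c2=0 → after 2×micro: 0; S1 reads c1=1 → after 3×micro: 0; S2 reads c0=0 → after 1×micro: 0 ⇒ (c0=0, c1=0, c2=0)
macro 3: S0 reads c2=0 → after 2×micro: 0; S1 reads c1=0 → after 3×micro: 1; S2 reads c0=0 → after 1×micro: 0 ⇒ (c0=0, c1=1, c2=0)
macro 4: S0 reads c2=0 → after 2×micro: 0; S1 reads c1=1 → after 3×micro: 0; S2 reads c0=0 → after 1×micro: 0 ⇒ (c0=0, c1=0, c2=0)
macro 5: S0 reads c2=0 → after 2×micro: 0; S1 reads c1=0 → after 3×micro: 1; S2 reads c0=0 → after 1×micro: 0 ⇒ (c0=0, c1=1, c2=0)
macro 6: S0 reads c2=0 → after 2×micro: 0; S1 reads c1=1 → after 3×micro: 0; S2 reads c0=0 → after 1×micro: 0 ⇒ (c0=0, c1=0, c2=0)
macro 7: S0 reads c2=0 → after 2×micro: 0; S1 reads c1=0 → after 3×micro: 1; S2 reads c0=0 → after 1×micro: 0 ⇒ (c0=0, c1=1, c2=0)
macro 8: S0 reads c2=0 → after 2×micro: 0; S1 reads c1=1 → after 3×micro: 0; S2 reads c0=0 → after 1×micro: 0 ⇒ (c0=0, c1=0, c2=0)

S0 state at macro-step 5 = 0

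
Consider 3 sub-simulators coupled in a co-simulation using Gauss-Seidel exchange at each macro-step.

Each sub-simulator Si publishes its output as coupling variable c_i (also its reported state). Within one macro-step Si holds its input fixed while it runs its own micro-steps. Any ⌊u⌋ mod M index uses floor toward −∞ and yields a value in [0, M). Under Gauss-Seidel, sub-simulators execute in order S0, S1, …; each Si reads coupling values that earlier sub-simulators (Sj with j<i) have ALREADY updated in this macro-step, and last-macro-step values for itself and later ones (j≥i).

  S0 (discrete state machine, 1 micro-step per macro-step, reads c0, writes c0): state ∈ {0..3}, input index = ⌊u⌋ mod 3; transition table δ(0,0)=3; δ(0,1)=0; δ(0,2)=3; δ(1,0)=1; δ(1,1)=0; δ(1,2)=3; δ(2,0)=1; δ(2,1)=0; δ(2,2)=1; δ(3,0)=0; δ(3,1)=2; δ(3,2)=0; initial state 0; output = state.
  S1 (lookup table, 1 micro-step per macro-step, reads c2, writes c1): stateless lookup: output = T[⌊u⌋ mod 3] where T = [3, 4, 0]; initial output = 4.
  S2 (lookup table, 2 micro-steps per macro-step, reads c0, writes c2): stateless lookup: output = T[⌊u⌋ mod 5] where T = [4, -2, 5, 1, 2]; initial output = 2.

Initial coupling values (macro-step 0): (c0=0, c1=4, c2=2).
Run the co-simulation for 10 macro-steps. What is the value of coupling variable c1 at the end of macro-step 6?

macro 1: S0 reads c0=0 → after 1×micro: 3; S1 reads c2=2 → after 1×micro: 0; S2 reads c0=3 → after 2×micro: 1 ⇒ (c0=3, c1=0, c2=1)
macro 2: S0 reads c0=3 → after 1×micro: 0; S1 reads c2=1 → after 1×micro: 4; S2 reads c0=0 → after 2×micro: 4 ⇒ (c0=0, c1=4, c2=4)
macro 3: S0 reads c0=0 → after 1×micro: 3; S1 reads c2=4 → after 1×micro: 4; S2 reads c0=3 → after 2×micro: 1 ⇒ (c0=3, c1=4, c2=1)
macro 4: S0 reads c0=3 → after 1×micro: 0; S1 reads c2=1 → after 1×micro: 4; S2 reads c0=0 → after 2×micro: 4 ⇒ (c0=0, c1=4, c2=4)
macro 5: S0 reads c0=0 → after 1×micro: 3; S1 reads c2=4 → after 1×micro: 4; S2 reads c0=3 → after 2×micro: 1 ⇒ (c0=3, c1=4, c2=1)
macro 6: S0 reads c0=3 → after 1×micro: 0; S1 reads c2=1 → after 1×micro: 4; S2 reads c0=0 → after 2×micro: 4 ⇒ (c0=0, c1=4, c2=4)
macro 7: S0 reads c0=0 → after 1×micro: 3; S1 reads c2=4 → after 1×micro: 4; S2 reads c0=3 → after 2×micro: 1 ⇒ (c0=3, c1=4, c2=1)
macro 8: S0 reads c0=3 → after 1×micro: 0; S1 reads c2=1 → after 1×micro: 4; S2 reads c0=0 → after 2×micro: 4 ⇒ (c0=0, c1=4, c2=4)
macro 9: S0 reads c0=0 → after 1×micro: 3; S1 reads c2=4 → after 1×micro: 4; S2 reads c0=3 → after 2×micro: 1 ⇒ (c0=3, c1=4, c2=1)
macro 10: S0 reads c0=3 → after 1×micro: 0; S1 reads c2=1 → after 1×micro: 4; S2 reads c0=0 → after 2×micro: 4 ⇒ (c0=0, c1=4, c2=4)

c1 at macro-step 6 = 4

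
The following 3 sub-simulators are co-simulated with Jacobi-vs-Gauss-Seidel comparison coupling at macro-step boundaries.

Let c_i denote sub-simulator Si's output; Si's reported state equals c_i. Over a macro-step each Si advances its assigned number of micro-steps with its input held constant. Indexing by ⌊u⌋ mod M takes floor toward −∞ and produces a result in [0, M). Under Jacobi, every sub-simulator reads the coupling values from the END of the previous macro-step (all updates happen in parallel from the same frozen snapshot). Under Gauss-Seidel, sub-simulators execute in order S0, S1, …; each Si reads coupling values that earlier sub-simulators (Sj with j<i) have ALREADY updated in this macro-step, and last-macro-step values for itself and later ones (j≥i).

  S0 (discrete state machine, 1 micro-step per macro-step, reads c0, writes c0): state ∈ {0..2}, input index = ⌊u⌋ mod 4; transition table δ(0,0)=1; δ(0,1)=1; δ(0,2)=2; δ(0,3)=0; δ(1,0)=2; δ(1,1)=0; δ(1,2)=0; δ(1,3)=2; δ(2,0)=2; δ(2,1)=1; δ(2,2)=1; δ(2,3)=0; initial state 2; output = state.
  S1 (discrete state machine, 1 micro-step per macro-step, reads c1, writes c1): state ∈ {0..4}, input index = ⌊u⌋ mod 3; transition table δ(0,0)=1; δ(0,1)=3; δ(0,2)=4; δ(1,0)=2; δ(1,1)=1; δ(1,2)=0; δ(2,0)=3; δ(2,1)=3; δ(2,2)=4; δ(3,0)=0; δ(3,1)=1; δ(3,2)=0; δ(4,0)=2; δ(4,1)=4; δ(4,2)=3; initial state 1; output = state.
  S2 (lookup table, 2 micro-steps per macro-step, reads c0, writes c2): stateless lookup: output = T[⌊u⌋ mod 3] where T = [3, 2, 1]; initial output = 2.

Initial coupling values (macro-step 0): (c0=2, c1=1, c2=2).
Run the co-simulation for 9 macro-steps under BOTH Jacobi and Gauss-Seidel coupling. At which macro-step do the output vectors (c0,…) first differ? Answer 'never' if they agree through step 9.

[Jacobi] macro 1: S0 reads c0=2 → after 1×micro: 1; S1 reads c1=1 → after 1×micro: 1; S2 reads c0=2 → after 2×micro: 1 ⇒ (c0=1, c1=1, c2=1)
[Jacobi] macro 2: S0 reads c0=1 → after 1×micro: 0; S1 reads c1=1 → after 1×micro: 1; S2 reads c0=1 → after 2×micro: 2 ⇒ (c0=0, c1=1, c2=2)
[Jacobi] macro 3: S0 reads c0=0 → after 1×micro: 1; S1 reads c1=1 → after 1×micro: 1; S2 reads c0=0 → after 2×micro: 3 ⇒ (c0=1, c1=1, c2=3)
[Jacobi] macro 4: S0 reads c0=1 → after 1×micro: 0; S1 reads c1=1 → after 1×micro: 1; S2 reads c0=1 → after 2×micro: 2 ⇒ (c0=0, c1=1, c2=2)
[Jacobi] macro 5: S0 reads c0=0 → after 1×micro: 1; S1 reads c1=1 → after 1×micro: 1; S2 reads c0=0 → after 2×micro: 3 ⇒ (c0=1, c1=1, c2=3)
[Jacobi] macro 6: S0 reads c0=1 → after 1×micro: 0; S1 reads c1=1 → after 1×micro: 1; S2 reads c0=1 → after 2×micro: 2 ⇒ (c0=0, c1=1, c2=2)
[Jacobi] macro 7: S0 reads c0=0 → after 1×micro: 1; S1 reads c1=1 → after 1×micro: 1; S2 reads c0=0 → after 2×micro: 3 ⇒ (c0=1, c1=1, c2=3)
[Jacobi] macro 8: S0 reads c0=1 → after 1×micro: 0; S1 reads c1=1 → after 1×micro: 1; S2 reads c0=1 → after 2×micro: 2 ⇒ (c0=0, c1=1, c2=2)
[Jacobi] macro 9: S0 reads c0=0 → after 1×micro: 1; S1 reads c1=1 → after 1×micro: 1; S2 reads c0=0 → after 2×micro: 3 ⇒ (c0=1, c1=1, c2=3)
[Gauss-Seidel] macro 1: S0 reads c0=2 → after 1×micro: 1; S1 reads c1=1 → after 1×micro: 1; S2 reads c0=1 → after 2×micro: 2 ⇒ (c0=1, c1=1, c2=2)
[Gauss-Seidel] macro 2: S0 reads c0=1 → after 1×micro: 0; S1 reads c1=1 → after 1×micro: 1; S2 reads c0=0 → after 2×micro: 3 ⇒ (c0=0, c1=1, c2=3)
[Gauss-Seidel] macro 3: S0 reads c0=0 → after 1×micro: 1; S1 reads c1=1 → after 1×micro: 1; S2 reads c0=1 → after 2×micro: 2 ⇒ (c0=1, c1=1, c2=2)
[Gauss-Seidel] macro 4: S0 reads c0=1 → after 1×micro: 0; S1 reads c1=1 → after 1×micro: 1; S2 reads c0=0 → after 2×micro: 3 ⇒ (c0=0, c1=1, c2=3)
[Gauss-Seidel] macro 5: S0 reads c0=0 → after 1×micro: 1; S1 reads c1=1 → after 1×micro: 1; S2 reads c0=1 → after 2×micro: 2 ⇒ (c0=1, c1=1, c2=2)
[Gauss-Seidel] macro 6: S0 reads c0=1 → after 1×micro: 0; S1 reads c1=1 → after 1×micro: 1; S2 reads c0=0 → after 2×micro: 3 ⇒ (c0=0, c1=1, c2=3)
[Gauss-Seidel] macro 7: S0 reads c0=0 → after 1×micro: 1; S1 reads c1=1 → after 1×micro: 1; S2 reads c0=1 → after 2×micro: 2 ⇒ (c0=1, c1=1, c2=2)
[Gauss-Seidel] macro 8: S0 reads c0=1 → after 1×micro: 0; S1 reads c1=1 → after 1×micro: 1; S2 reads c0=0 → after 2×micro: 3 ⇒ (c0=0, c1=1, c2=3)
[Gauss-Seidel] macro 9: S0 reads c0=0 → after 1×micro: 1; S1 reads c1=1 → after 1×micro: 1; S2 reads c0=1 → after 2×micro: 2 ⇒ (c0=1, c1=1, c2=2)

first divergence at macro-step: 1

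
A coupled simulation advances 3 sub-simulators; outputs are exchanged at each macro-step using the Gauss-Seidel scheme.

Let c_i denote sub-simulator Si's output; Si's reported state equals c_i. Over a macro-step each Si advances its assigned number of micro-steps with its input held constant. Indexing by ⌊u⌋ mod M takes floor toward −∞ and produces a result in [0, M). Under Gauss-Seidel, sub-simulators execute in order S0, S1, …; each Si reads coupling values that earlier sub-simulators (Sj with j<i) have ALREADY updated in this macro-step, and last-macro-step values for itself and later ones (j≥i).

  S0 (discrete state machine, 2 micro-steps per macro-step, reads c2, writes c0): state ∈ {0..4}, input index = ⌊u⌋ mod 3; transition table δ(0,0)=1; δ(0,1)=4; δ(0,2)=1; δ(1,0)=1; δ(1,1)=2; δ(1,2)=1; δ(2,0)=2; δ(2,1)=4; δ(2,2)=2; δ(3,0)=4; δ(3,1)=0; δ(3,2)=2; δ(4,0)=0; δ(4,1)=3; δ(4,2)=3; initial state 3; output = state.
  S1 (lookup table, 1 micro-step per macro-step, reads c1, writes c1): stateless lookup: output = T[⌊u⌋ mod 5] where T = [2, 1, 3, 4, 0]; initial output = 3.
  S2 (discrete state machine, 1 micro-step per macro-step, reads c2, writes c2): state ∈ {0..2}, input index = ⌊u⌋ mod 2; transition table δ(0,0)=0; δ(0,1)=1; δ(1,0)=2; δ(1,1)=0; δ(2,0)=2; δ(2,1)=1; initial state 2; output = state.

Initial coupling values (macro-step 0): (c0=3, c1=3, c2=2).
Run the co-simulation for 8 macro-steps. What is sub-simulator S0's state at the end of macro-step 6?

macro 1: S0 reads c2=2 → after 2×micro: 2; S1 reads c1=3 → after 1×micro: 4; S2 reads c2=2 → after 1×micro: 2 ⇒ (c0=2, c1=4, c2=2)
macro 2: S0 reads c2=2 → after 2×micro: 2; S1 reads c1=4 → after 1×micro: 0; S2 reads c2=2 → after 1×micro: 2 ⇒ (c0=2, c1=0, c2=2)
macro 3: S0 reads c2=2 → after 2×micro: 2; S1 reads c1=0 → after 1×micro: 2; S2 reads c2=2 → after 1×micro: 2 ⇒ (c0=2, c1=2, c2=2)
macro 4: S0 reads c2=2 → after 2×micro: 2; S1 reads c1=2 → after 1×micro: 3; S2 reads c2=2 → after 1×micro: 2 ⇒ (c0=2, c1=3, c2=2)
macro 5: S0 reads c2=2 → after 2×micro: 2; S1 reads c1=3 → after 1×micro: 4; S2 reads c2=2 → after 1×micro: 2 ⇒ (c0=2, c1=4, c2=2)
macro 6: S0 reads c2=2 → after 2×micro: 2; S1 reads c1=4 → after 1×micro: 0; S2 reads c2=2 → after 1×micro: 2 ⇒ (c0=2, c1=0, c2=2)
macro 7: S0 reads c2=2 → after 2×micro: 2; S1 reads c1=0 → after 1×micro: 2; S2 reads c2=2 → after 1×micro: 2 ⇒ (c0=2, c1=2, c2=2)
macro 8: S0 reads c2=2 → after 2×micro: 2; S1 reads c1=2 → after 1×micro: 3; S2 reads c2=2 → after 1×micro: 2 ⇒ (c0=2, c1=3, c2=2)

S0 state at macro-step 6 = 2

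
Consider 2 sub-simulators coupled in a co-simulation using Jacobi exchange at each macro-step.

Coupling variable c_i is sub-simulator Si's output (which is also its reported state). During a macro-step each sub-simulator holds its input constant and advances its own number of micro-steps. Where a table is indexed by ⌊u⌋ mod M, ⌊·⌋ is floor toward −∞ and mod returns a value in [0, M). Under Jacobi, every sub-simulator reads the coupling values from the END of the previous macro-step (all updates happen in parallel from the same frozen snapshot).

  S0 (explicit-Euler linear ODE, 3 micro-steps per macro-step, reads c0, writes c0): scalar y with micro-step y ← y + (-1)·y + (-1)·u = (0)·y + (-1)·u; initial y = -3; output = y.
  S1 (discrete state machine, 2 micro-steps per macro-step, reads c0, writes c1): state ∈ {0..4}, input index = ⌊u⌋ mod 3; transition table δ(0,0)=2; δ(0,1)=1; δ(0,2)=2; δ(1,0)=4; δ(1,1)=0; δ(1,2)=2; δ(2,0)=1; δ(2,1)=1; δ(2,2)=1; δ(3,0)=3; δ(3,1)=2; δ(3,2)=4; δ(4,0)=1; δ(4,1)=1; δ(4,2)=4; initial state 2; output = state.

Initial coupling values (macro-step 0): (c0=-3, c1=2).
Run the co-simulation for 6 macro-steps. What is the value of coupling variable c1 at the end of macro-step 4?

c1 at macro-step 4 = 4

macro 1: S0 reads c0=-3 → after 3×micro: 3; S1 reads c0=-3 → after 2×micro: 4 ⇒ (c0=3, c1=4)
macro 2: S0 reads c0=3 → after 3×micro: -3; S1 reads c0=3 → after 2×micro: 4 ⇒ (c0=-3, c1=4)
macro 3: S0 reads c0=-3 → after 3×micro: 3; S1 reads c0=-3 → after 2×micro: 4 ⇒ (c0=3, c1=4)
macro 4: S0 reads c0=3 → after 3×micro: -3; S1 reads c0=3 → after 2×micro: 4 ⇒ (c0=-3, c1=4)
macro 5: S0 reads c0=-3 → after 3×micro: 3; S1 reads c0=-3 → after 2×micro: 4 ⇒ (c0=3, c1=4)
macro 6: S0 reads c0=3 → after 3×micro: -3; S1 reads c0=3 → after 2×micro: 4 ⇒ (c0=-3, c1=4)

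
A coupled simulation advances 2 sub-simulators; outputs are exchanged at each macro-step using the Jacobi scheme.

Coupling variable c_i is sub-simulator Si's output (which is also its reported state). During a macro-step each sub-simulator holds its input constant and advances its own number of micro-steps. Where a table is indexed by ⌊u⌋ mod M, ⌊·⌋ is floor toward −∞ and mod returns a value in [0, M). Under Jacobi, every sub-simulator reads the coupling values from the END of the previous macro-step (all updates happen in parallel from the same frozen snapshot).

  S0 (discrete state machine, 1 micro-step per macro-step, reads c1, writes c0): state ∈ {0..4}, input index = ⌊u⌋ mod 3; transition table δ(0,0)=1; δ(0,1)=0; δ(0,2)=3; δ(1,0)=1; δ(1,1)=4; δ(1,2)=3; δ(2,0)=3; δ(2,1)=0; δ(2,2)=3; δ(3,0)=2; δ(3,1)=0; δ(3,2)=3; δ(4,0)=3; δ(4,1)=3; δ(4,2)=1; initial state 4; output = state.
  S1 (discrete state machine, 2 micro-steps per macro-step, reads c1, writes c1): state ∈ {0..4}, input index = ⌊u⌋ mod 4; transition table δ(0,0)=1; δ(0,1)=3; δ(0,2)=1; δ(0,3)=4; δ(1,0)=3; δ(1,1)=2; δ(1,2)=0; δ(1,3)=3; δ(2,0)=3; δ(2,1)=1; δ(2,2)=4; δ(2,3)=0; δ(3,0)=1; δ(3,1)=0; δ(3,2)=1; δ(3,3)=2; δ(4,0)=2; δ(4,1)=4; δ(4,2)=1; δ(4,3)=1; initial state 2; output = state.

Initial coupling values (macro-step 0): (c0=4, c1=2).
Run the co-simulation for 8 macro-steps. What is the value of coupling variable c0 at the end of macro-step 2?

c0 at macro-step 2 = 4

macro 1: S0 reads c1=2 → after 1×micro: 1; S1 reads c1=2 → after 2×micro: 1 ⇒ (c0=1, c1=1)
macro 2: S0 reads c1=1 → after 1×micro: 4; S1 reads c1=1 → after 2×micro: 1 ⇒ (c0=4, c1=1)
macro 3: S0 reads c1=1 → after 1×micro: 3; S1 reads c1=1 → after 2×micro: 1 ⇒ (c0=3, c1=1)
macro 4: S0 reads c1=1 → after 1×micro: 0; S1 reads c1=1 → after 2×micro: 1 ⇒ (c0=0, c1=1)
macro 5: S0 reads c1=1 → after 1×micro: 0; S1 reads c1=1 → after 2×micro: 1 ⇒ (c0=0, c1=1)
macro 6: S0 reads c1=1 → after 1×micro: 0; S1 reads c1=1 → after 2×micro: 1 ⇒ (c0=0, c1=1)
macro 7: S0 reads c1=1 → after 1×micro: 0; S1 reads c1=1 → after 2×micro: 1 ⇒ (c0=0, c1=1)
macro 8: S0 reads c1=1 → after 1×micro: 0; S1 reads c1=1 → after 2×micro: 1 ⇒ (c0=0, c1=1)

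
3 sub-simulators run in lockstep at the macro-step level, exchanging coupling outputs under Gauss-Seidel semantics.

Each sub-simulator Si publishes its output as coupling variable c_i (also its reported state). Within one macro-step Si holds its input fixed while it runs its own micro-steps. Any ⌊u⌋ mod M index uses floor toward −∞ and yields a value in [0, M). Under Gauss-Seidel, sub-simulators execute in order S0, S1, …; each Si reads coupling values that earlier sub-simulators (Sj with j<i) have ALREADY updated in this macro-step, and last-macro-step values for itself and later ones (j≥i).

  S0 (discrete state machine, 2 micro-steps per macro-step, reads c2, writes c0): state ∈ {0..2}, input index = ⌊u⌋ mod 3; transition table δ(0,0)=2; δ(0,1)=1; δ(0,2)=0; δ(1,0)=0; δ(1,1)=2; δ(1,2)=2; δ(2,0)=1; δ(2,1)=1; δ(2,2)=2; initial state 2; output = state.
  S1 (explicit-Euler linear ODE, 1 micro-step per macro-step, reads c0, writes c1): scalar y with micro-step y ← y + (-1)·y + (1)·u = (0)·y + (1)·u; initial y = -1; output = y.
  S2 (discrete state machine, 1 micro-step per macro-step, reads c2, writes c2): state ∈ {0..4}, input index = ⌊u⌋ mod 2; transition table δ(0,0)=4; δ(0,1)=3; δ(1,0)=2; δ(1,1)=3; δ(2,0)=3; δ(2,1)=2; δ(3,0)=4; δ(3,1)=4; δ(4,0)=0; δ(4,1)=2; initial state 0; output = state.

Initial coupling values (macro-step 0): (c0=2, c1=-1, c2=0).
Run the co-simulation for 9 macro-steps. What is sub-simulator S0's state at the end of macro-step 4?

S0 state at macro-step 4 = 2

macro 1: S0 reads c2=0 → after 2×micro: 0; S1 reads c0=0 → after 1×micro: 0; S2 reads c2=0 → after 1×micro: 4 ⇒ (c0=0, c1=0, c2=4)
macro 2: S0 reads c2=4 → after 2×micro: 2; S1 reads c0=2 → after 1×micro: 2; S2 reads c2=4 → after 1×micro: 0 ⇒ (c0=2, c1=2, c2=0)
macro 3: S0 reads c2=0 → after 2×micro: 0; S1 reads c0=0 → after 1×micro: 0; S2 reads c2=0 → after 1×micro: 4 ⇒ (c0=0, c1=0, c2=4)
macro 4: S0 reads c2=4 → after 2×micro: 2; S1 reads c0=2 → after 1×micro: 2; S2 reads c2=4 → after 1×micro: 0 ⇒ (c0=2, c1=2, c2=0)
macro 5: S0 reads c2=0 → after 2×micro: 0; S1 reads c0=0 → after 1×micro: 0; S2 reads c2=0 → after 1×micro: 4 ⇒ (c0=0, c1=0, c2=4)
macro 6: S0 reads c2=4 → after 2×micro: 2; S1 reads c0=2 → after 1×micro: 2; S2 reads c2=4 → after 1×micro: 0 ⇒ (c0=2, c1=2, c2=0)
macro 7: S0 reads c2=0 → after 2×micro: 0; S1 reads c0=0 → after 1×micro: 0; S2 reads c2=0 → after 1×micro: 4 ⇒ (c0=0, c1=0, c2=4)
macro 8: S0 reads c2=4 → after 2×micro: 2; S1 reads c0=2 → after 1×micro: 2; S2 reads c2=4 → after 1×micro: 0 ⇒ (c0=2, c1=2, c2=0)
macro 9: S0 reads c2=0 → after 2×micro: 0; S1 reads c0=0 → after 1×micro: 0; S2 reads c2=0 → after 1×micro: 4 ⇒ (c0=0, c1=0, c2=4)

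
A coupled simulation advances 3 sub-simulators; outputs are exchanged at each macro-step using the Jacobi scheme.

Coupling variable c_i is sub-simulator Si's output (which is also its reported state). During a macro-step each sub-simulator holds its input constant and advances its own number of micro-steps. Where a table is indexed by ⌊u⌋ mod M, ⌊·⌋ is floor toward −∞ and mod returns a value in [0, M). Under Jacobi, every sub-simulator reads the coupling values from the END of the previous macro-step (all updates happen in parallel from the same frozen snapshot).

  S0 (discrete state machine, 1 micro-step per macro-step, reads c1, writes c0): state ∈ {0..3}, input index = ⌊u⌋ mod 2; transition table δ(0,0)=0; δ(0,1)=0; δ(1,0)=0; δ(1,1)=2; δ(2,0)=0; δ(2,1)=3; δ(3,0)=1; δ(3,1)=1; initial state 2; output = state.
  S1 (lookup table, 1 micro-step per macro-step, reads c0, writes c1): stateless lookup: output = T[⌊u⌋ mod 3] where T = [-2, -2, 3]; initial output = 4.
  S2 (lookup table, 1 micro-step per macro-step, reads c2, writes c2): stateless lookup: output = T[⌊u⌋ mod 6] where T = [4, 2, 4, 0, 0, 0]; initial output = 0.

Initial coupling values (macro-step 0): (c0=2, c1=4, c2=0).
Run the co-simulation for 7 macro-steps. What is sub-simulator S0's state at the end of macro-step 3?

macro 1: S0 reads c1=4 → after 1×micro: 0; S1 reads c0=2 → after 1×micro: 3; S2 reads c2=0 → after 1×micro: 4 ⇒ (c0=0, c1=3, c2=4)
macro 2: S0 reads c1=3 → after 1×micro: 0; S1 reads c0=0 → after 1×micro: -2; S2 reads c2=4 → after 1×micro: 0 ⇒ (c0=0, c1=-2, c2=0)
macro 3: S0 reads c1=-2 → after 1×micro: 0; S1 reads c0=0 → after 1×micro: -2; S2 reads c2=0 → after 1×micro: 4 ⇒ (c0=0, c1=-2, c2=4)
macro 4: S0 reads c1=-2 → after 1×micro: 0; S1 reads c0=0 → after 1×micro: -2; S2 reads c2=4 → after 1×micro: 0 ⇒ (c0=0, c1=-2, c2=0)
macro 5: S0 reads c1=-2 → after 1×micro: 0; S1 reads c0=0 → after 1×micro: -2; S2 reads c2=0 → after 1×micro: 4 ⇒ (c0=0, c1=-2, c2=4)
macro 6: S0 reads c1=-2 → after 1×micro: 0; S1 reads c0=0 → after 1×micro: -2; S2 reads c2=4 → after 1×micro: 0 ⇒ (c0=0, c1=-2, c2=0)
macro 7: S0 reads c1=-2 → after 1×micro: 0; S1 reads c0=0 → after 1×micro: -2; S2 reads c2=0 → after 1×micro: 4 ⇒ (c0=0, c1=-2, c2=4)

S0 state at macro-step 3 = 0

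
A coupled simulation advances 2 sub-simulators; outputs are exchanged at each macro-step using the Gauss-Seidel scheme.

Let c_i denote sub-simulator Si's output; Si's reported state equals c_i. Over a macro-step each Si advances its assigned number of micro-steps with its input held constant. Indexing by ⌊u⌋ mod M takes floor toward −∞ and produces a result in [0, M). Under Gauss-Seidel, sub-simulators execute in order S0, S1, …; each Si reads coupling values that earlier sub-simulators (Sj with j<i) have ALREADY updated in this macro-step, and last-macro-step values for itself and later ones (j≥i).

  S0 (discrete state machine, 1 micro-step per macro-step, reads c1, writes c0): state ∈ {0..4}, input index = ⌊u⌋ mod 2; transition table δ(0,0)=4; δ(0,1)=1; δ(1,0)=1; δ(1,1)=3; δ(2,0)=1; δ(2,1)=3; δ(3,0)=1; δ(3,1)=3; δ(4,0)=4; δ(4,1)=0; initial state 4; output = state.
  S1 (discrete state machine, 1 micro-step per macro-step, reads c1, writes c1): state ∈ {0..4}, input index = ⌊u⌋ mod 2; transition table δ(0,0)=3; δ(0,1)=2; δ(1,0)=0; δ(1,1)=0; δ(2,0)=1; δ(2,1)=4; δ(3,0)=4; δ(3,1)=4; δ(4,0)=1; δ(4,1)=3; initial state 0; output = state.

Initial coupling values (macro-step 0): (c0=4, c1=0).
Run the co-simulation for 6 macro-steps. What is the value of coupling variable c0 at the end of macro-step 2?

c0 at macro-step 2 = 0

macro 1: S0 reads c1=0 → after 1×micro: 4; S1 reads c1=0 → after 1×micro: 3 ⇒ (c0=4, c1=3)
macro 2: S0 reads c1=3 → after 1×micro: 0; S1 reads c1=3 → after 1×micro: 4 ⇒ (c0=0, c1=4)
macro 3: S0 reads c1=4 → after 1×micro: 4; S1 reads c1=4 → after 1×micro: 1 ⇒ (c0=4, c1=1)
macro 4: S0 reads c1=1 → after 1×micro: 0; S1 reads c1=1 → after 1×micro: 0 ⇒ (c0=0, c1=0)
macro 5: S0 reads c1=0 → after 1×micro: 4; S1 reads c1=0 → after 1×micro: 3 ⇒ (c0=4, c1=3)
macro 6: S0 reads c1=3 → after 1×micro: 0; S1 reads c1=3 → after 1×micro: 4 ⇒ (c0=0, c1=4)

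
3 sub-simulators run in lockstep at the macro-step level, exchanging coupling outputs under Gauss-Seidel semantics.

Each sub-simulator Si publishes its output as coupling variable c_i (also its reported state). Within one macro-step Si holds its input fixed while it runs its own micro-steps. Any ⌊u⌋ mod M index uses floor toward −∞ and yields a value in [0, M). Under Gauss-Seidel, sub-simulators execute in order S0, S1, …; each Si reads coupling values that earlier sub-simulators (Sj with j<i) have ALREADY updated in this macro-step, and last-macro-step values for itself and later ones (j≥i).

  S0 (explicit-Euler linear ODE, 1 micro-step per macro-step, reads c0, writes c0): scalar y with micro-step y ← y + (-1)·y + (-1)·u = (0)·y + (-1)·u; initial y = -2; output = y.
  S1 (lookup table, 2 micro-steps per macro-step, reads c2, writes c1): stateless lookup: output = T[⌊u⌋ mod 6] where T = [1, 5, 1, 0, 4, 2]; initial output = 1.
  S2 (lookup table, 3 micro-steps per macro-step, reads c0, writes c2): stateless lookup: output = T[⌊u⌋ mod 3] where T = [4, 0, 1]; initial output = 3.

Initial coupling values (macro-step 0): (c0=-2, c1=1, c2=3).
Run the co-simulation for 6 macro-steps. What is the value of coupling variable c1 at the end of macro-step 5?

c1 at macro-step 5 = 1

macro 1: S0 reads c0=-2 → after 1×micro: 2; S1 reads c2=3 → after 2×micro: 0; S2 reads c0=2 → after 3×micro: 1 ⇒ (c0=2, c1=0, c2=1)
macro 2: S0 reads c0=2 → after 1×micro: -2; S1 reads c2=1 → after 2×micro: 5; S2 reads c0=-2 → after 3×micro: 0 ⇒ (c0=-2, c1=5, c2=0)
macro 3: S0 reads c0=-2 → after 1×micro: 2; S1 reads c2=0 → after 2×micro: 1; S2 reads c0=2 → after 3×micro: 1 ⇒ (c0=2, c1=1, c2=1)
macro 4: S0 reads c0=2 → after 1×micro: -2; S1 reads c2=1 → after 2×micro: 5; S2 reads c0=-2 → after 3×micro: 0 ⇒ (c0=-2, c1=5, c2=0)
macro 5: S0 reads c0=-2 → after 1×micro: 2; S1 reads c2=0 → after 2×micro: 1; S2 reads c0=2 → after 3×micro: 1 ⇒ (c0=2, c1=1, c2=1)
macro 6: S0 reads c0=2 → after 1×micro: -2; S1 reads c2=1 → after 2×micro: 5; S2 reads c0=-2 → after 3×micro: 0 ⇒ (c0=-2, c1=5, c2=0)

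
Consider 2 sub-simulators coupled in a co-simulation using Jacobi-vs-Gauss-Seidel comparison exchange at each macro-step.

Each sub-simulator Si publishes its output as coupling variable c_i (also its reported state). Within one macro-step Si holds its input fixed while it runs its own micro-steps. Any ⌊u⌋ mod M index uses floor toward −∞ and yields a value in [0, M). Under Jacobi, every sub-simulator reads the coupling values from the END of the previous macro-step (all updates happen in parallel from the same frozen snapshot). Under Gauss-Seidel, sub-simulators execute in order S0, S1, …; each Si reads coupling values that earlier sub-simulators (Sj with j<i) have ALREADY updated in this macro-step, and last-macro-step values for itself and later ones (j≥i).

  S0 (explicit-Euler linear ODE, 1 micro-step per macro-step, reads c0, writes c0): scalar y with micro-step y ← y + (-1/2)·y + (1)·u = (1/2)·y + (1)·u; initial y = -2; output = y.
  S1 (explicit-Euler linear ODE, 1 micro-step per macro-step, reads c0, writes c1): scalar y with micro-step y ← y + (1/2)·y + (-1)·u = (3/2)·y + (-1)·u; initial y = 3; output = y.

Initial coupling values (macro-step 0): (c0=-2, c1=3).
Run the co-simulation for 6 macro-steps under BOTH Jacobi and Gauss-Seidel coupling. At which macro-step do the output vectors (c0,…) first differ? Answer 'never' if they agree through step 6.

first divergence at macro-step: 1

[Jacobi] macro 1: S0 reads c0=-2 → after 1×micro: -3; S1 reads c0=-2 → after 1×micro: 13/2 ⇒ (c0=-3, c1=13/2)
[Jacobi] macro 2: S0 reads c0=-3 → after 1×micro: -9/2; S1 reads c0=-3 → after 1×micro: 51/4 ⇒ (c0=-9/2, c1=51/4)
[Jacobi] macro 3: S0 reads c0=-9/2 → after 1×micro: -27/4; S1 reads c0=-9/2 → after 1×micro: 189/8 ⇒ (c0=-27/4, c1=189/8)
[Jacobi] macro 4: S0 reads c0=-27/4 → after 1×micro: -81/8; S1 reads c0=-27/4 → after 1×micro: 675/16 ⇒ (c0=-81/8, c1=675/16)
[Jacobi] macro 5: S0 reads c0=-81/8 → after 1×micro: -243/16; S1 reads c0=-81/8 → after 1×micro: 2349/32 ⇒ (c0=-243/16, c1=2349/32)
[Jacobi] macro 6: S0 reads c0=-243/16 → after 1×micro: -729/32; S1 reads c0=-243/16 → after 1×micro: 8019/64 ⇒ (c0=-729/32, c1=8019/64)
[Gauss-Seidel] macro 1: S0 reads c0=-2 → after 1×micro: -3; S1 reads c0=-3 → after 1×micro: 15/2 ⇒ (c0=-3, c1=15/2)
[Gauss-Seidel] macro 2: S0 reads c0=-3 → after 1×micro: -9/2; S1 reads c0=-9/2 → after 1×micro: 63/4 ⇒ (c0=-9/2, c1=63/4)
[Gauss-Seidel] macro 3: S0 reads c0=-9/2 → after 1×micro: -27/4; S1 reads c0=-27/4 → after 1×micro: 243/8 ⇒ (c0=-27/4, c1=243/8)
[Gauss-Seidel] macro 4: S0 reads c0=-27/4 → after 1×micro: -81/8; S1 reads c0=-81/8 → after 1×micro: 891/16 ⇒ (c0=-81/8, c1=891/16)
[Gauss-Seidel] macro 5: S0 reads c0=-81/8 → after 1×micro: -243/16; S1 reads c0=-243/16 → after 1×micro: 3159/32 ⇒ (c0=-243/16, c1=3159/32)
[Gauss-Seidel] macro 6: S0 reads c0=-243/16 → after 1×micro: -729/32; S1 reads c0=-729/32 → after 1×micro: 10935/64 ⇒ (c0=-729/32, c1=10935/64)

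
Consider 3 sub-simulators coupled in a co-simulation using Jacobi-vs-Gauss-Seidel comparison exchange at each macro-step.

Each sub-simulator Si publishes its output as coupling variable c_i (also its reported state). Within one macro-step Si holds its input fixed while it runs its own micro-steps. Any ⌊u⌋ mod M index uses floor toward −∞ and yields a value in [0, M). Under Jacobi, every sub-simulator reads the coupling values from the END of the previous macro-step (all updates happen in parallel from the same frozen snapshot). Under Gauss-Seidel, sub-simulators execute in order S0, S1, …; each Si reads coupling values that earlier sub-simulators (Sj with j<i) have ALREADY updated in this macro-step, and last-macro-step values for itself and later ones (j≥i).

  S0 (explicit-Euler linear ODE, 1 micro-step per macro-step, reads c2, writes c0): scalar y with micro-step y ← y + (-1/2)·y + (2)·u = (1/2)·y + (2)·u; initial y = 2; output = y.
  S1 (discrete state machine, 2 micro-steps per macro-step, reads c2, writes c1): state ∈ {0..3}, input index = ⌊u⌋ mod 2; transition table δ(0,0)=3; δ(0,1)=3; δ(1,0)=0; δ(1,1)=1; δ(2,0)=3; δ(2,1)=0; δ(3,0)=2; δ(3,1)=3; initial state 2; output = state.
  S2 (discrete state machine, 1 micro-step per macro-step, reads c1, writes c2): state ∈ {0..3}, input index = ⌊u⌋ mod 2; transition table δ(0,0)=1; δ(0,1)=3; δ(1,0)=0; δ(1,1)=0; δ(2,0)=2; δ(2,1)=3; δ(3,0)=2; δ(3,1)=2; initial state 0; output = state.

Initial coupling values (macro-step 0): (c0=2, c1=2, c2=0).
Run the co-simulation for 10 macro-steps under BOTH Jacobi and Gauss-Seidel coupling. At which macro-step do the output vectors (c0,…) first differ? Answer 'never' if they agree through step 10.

[Jacobi] macro 1: S0 reads c2=0 → after 1×micro: 1; S1 reads c2=0 → after 2×micro: 2; S2 reads c1=2 → after 1×micro: 1 ⇒ (c0=1, c1=2, c2=1)
[Jacobi] macro 2: S0 reads c2=1 → after 1×micro: 5/2; S1 reads c2=1 → after 2×micro: 3; S2 reads c1=2 → after 1×micro: 0 ⇒ (c0=5/2, c1=3, c2=0)
[Jacobi] macro 3: S0 reads c2=0 → after 1×micro: 5/4; S1 reads c2=0 → after 2×micro: 3; S2 reads c1=3 → after 1×micro: 3 ⇒ (c0=5/4, c1=3, c2=3)
[Jacobi] macro 4: S0 reads c2=3 → after 1×micro: 53/8; S1 reads c2=3 → after 2×micro: 3; S2 reads c1=3 → after 1×micro: 2 ⇒ (c0=53/8, c1=3, c2=2)
[Jacobi] macro 5: S0 reads c2=2 → after 1×micro: 117/16; S1 reads c2=2 → after 2×micro: 3; S2 reads c1=3 → after 1×micro: 3 ⇒ (c0=117/16, c1=3, c2=3)
[Jacobi] macro 6: S0 reads c2=3 → after 1×micro: 309/32; S1 reads c2=3 → after 2×micro: 3; S2 reads c1=3 → after 1×micro: 2 ⇒ (c0=309/32, c1=3, c2=2)
[Jacobi] macro 7: S0 reads c2=2 → after 1×micro: 565/64; S1 reads c2=2 → after 2×micro: 3; S2 reads c1=3 → after 1×micro: 3 ⇒ (c0=565/64, c1=3, c2=3)
[Jacobi] macro 8: S0 reads c2=3 → after 1×micro: 1333/128; S1 reads c2=3 → after 2×micro: 3; S2 reads c1=3 → after 1×micro: 2 ⇒ (c0=1333/128, c1=3, c2=2)
[Jacobi] macro 9: S0 reads c2=2 → after 1×micro: 2357/256; S1 reads c2=2 → after 2×micro: 3; S2 reads c1=3 → after 1×micro: 3 ⇒ (c0=2357/256, c1=3, c2=3)
[Jacobi] macro 10: S0 reads c2=3 → after 1×micro: 5429/512; S1 reads c2=3 → after 2×micro: 3; S2 reads c1=3 → after 1×micro: 2 ⇒ (c0=5429/512, c1=3, c2=2)
[Gauss-Seidel] macro 1: S0 reads c2=0 → after 1×micro: 1; S1 reads c2=0 → after 2×micro: 2; S2 reads c1=2 → after 1×micro: 1 ⇒ (c0=1, c1=2, c2=1)
[Gauss-Seidel] macro 2: S0 reads c2=1 → after 1×micro: 5/2; S1 reads c2=1 → after 2×micro: 3; S2 reads c1=3 → after 1×micro: 0 ⇒ (c0=5/2, c1=3, c2=0)
[Gauss-Seidel] macro 3: S0 reads c2=0 → after 1×micro: 5/4; S1 reads c2=0 → after 2×micro: 3; S2 reads c1=3 → after 1×micro: 3 ⇒ (c0=5/4, c1=3, c2=3)
[Gauss-Seidel] macro 4: S0 reads c2=3 → after 1×micro: 53/8; S1 reads c2=3 → after 2×micro: 3; S2 reads c1=3 → after 1×micro: 2 ⇒ (c0=53/8, c1=3, c2=2)
[Gauss-Seidel] macro 5: S0 reads c2=2 → after 1×micro: 117/16; S1 reads c2=2 → after 2×micro: 3; S2 reads c1=3 → after 1×micro: 3 ⇒ (c0=117/16, c1=3, c2=3)
[Gauss-Seidel] macro 6: S0 reads c2=3 → after 1×micro: 309/32; S1 reads c2=3 → after 2×micro: 3; S2 reads c1=3 → after 1×micro: 2 ⇒ (c0=309/32, c1=3, c2=2)
[Gauss-Seidel] macro 7: S0 reads c2=2 → after 1×micro: 565/64; S1 reads c2=2 → after 2×micro: 3; S2 reads c1=3 → after 1×micro: 3 ⇒ (c0=565/64, c1=3, c2=3)
[Gauss-Seidel] macro 8: S0 reads c2=3 → after 1×micro: 1333/128; S1 reads c2=3 → after 2×micro: 3; S2 reads c1=3 → after 1×micro: 2 ⇒ (c0=1333/128, c1=3, c2=2)
[Gauss-Seidel] macro 9: S0 reads c2=2 → after 1×micro: 2357/256; S1 reads c2=2 → after 2×micro: 3; S2 reads c1=3 → after 1×micro: 3 ⇒ (c0=2357/256, c1=3, c2=3)
[Gauss-Seidel] macro 10: S0 reads c2=3 → after 1×micro: 5429/512; S1 reads c2=3 → after 2×micro: 3; S2 reads c1=3 → after 1×micro: 2 ⇒ (c0=5429/512, c1=3, c2=2)

first divergence at macro-step: never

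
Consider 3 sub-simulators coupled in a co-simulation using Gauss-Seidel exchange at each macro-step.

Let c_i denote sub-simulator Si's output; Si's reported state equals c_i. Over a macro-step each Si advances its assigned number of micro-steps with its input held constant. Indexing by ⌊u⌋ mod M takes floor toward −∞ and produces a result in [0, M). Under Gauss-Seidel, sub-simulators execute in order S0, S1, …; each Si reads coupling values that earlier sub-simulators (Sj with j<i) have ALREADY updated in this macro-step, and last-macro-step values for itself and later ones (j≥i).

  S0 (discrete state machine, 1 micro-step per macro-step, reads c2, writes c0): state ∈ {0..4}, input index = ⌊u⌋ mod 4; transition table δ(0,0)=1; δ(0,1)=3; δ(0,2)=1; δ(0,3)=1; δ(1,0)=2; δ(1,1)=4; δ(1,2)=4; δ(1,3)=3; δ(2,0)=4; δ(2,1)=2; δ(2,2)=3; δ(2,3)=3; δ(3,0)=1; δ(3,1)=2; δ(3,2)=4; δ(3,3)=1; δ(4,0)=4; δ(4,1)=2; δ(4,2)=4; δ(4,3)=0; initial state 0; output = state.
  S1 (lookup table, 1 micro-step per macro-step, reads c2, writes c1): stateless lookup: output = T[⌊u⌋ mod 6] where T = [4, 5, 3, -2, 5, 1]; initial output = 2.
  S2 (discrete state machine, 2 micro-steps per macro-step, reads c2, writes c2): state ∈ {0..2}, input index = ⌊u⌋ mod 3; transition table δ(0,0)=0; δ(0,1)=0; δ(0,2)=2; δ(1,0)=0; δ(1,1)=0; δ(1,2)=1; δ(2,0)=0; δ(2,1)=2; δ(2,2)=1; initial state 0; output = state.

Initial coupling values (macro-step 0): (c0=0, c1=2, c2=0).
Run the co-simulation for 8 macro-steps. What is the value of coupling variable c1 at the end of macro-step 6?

c1 at macro-step 6 = 4

macro 1: S0 reads c2=0 → after 1×micro: 1; S1 reads c2=0 → after 1×micro: 4; S2 reads c2=0 → after 2×micro: 0 ⇒ (c0=1, c1=4, c2=0)
macro 2: S0 reads c2=0 → after 1×micro: 2; S1 reads c2=0 → after 1×micro: 4; S2 reads c2=0 → after 2×micro: 0 ⇒ (c0=2, c1=4, c2=0)
macro 3: S0 reads c2=0 → after 1×micro: 4; S1 reads c2=0 → after 1×micro: 4; S2 reads c2=0 → after 2×micro: 0 ⇒ (c0=4, c1=4, c2=0)
macro 4: S0 reads c2=0 → after 1×micro: 4; S1 reads c2=0 → after 1×micro: 4; S2 reads c2=0 → after 2×micro: 0 ⇒ (c0=4, c1=4, c2=0)
macro 5: S0 reads c2=0 → after 1×micro: 4; S1 reads c2=0 → after 1×micro: 4; S2 reads c2=0 → after 2×micro: 0 ⇒ (c0=4, c1=4, c2=0)
macro 6: S0 reads c2=0 → after 1×micro: 4; S1 reads c2=0 → after 1×micro: 4; S2 reads c2=0 → after 2×micro: 0 ⇒ (c0=4, c1=4, c2=0)
macro 7: S0 reads c2=0 → after 1×micro: 4; S1 reads c2=0 → after 1×micro: 4; S2 reads c2=0 → after 2×micro: 0 ⇒ (c0=4, c1=4, c2=0)
macro 8: S0 reads c2=0 → after 1×micro: 4; S1 reads c2=0 → after 1×micro: 4; S2 reads c2=0 → after 2×micro: 0 ⇒ (c0=4, c1=4, c2=0)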